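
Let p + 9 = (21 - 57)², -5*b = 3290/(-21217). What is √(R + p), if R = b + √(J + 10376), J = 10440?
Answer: √(11823903721 + 36747844*√1301)/3031 ≈ 37.833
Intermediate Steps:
b = 94/3031 (b = -658/(-21217) = -658*(-1)/21217 = -⅕*(-470/3031) = 94/3031 ≈ 0.031013)
R = 94/3031 + 4*√1301 (R = 94/3031 + √(10440 + 10376) = 94/3031 + √20816 = 94/3031 + 4*√1301 ≈ 144.31)
p = 1287 (p = -9 + (21 - 57)² = -9 + (-36)² = -9 + 1296 = 1287)
√(R + p) = √((94/3031 + 4*√1301) + 1287) = √(3900991/3031 + 4*√1301)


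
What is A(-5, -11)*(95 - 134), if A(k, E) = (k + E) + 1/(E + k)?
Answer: 10023/16 ≈ 626.44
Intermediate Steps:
A(k, E) = E + k + 1/(E + k) (A(k, E) = (E + k) + 1/(E + k) = E + k + 1/(E + k))
A(-5, -11)*(95 - 134) = ((1 + (-11)² + (-5)² + 2*(-11)*(-5))/(-11 - 5))*(95 - 134) = ((1 + 121 + 25 + 110)/(-16))*(-39) = -1/16*257*(-39) = -257/16*(-39) = 10023/16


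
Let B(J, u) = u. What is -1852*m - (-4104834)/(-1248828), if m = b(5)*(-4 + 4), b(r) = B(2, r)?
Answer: -684139/208138 ≈ -3.2869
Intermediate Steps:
b(r) = r
m = 0 (m = 5*(-4 + 4) = 5*0 = 0)
-1852*m - (-4104834)/(-1248828) = -1852*0 - (-4104834)/(-1248828) = 0 - (-4104834)*(-1)/1248828 = 0 - 1*684139/208138 = 0 - 684139/208138 = -684139/208138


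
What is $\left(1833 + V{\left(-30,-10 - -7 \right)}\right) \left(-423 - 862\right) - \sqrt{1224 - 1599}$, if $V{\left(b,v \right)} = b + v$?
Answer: $-2313000 - 5 i \sqrt{15} \approx -2.313 \cdot 10^{6} - 19.365 i$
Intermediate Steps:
$\left(1833 + V{\left(-30,-10 - -7 \right)}\right) \left(-423 - 862\right) - \sqrt{1224 - 1599} = \left(1833 - 33\right) \left(-423 - 862\right) - \sqrt{1224 - 1599} = \left(1833 + \left(-30 + \left(-10 + 7\right)\right)\right) \left(-1285\right) - \sqrt{-375} = \left(1833 - 33\right) \left(-1285\right) - 5 i \sqrt{15} = 1800 \left(-1285\right) - 5 i \sqrt{15} = -2313000 - 5 i \sqrt{15}$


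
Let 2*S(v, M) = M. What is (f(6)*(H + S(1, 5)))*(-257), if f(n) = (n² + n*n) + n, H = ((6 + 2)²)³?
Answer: -5254988739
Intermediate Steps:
S(v, M) = M/2
H = 262144 (H = (8²)³ = 64³ = 262144)
f(n) = n + 2*n² (f(n) = (n² + n²) + n = 2*n² + n = n + 2*n²)
(f(6)*(H + S(1, 5)))*(-257) = ((6*(1 + 2*6))*(262144 + (½)*5))*(-257) = ((6*(1 + 12))*(262144 + 5/2))*(-257) = ((6*13)*(524293/2))*(-257) = (78*(524293/2))*(-257) = 20447427*(-257) = -5254988739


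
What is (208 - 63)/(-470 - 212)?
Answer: -145/682 ≈ -0.21261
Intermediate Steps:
(208 - 63)/(-470 - 212) = 145/(-682) = 145*(-1/682) = -145/682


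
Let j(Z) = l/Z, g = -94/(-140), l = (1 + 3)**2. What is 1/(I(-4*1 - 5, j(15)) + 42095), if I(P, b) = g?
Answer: 70/2946697 ≈ 2.3755e-5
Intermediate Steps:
l = 16 (l = 4**2 = 16)
g = 47/70 (g = -94*(-1/140) = 47/70 ≈ 0.67143)
j(Z) = 16/Z
I(P, b) = 47/70
1/(I(-4*1 - 5, j(15)) + 42095) = 1/(47/70 + 42095) = 1/(2946697/70) = 70/2946697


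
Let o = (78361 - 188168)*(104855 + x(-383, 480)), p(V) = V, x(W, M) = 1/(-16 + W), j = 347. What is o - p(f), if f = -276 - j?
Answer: -4594011022631/399 ≈ -1.1514e+10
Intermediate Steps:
f = -623 (f = -276 - 1*347 = -276 - 347 = -623)
o = -4594011271208/399 (o = (78361 - 188168)*(104855 + 1/(-16 - 383)) = -109807*(104855 + 1/(-399)) = -109807*(104855 - 1/399) = -109807*41837144/399 = -4594011271208/399 ≈ -1.1514e+10)
o - p(f) = -4594011271208/399 - 1*(-623) = -4594011271208/399 + 623 = -4594011022631/399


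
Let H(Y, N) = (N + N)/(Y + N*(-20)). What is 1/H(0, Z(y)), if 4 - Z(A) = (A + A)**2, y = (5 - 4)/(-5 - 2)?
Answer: -10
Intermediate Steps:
y = -1/7 (y = 1/(-7) = 1*(-1/7) = -1/7 ≈ -0.14286)
Z(A) = 4 - 4*A**2 (Z(A) = 4 - (A + A)**2 = 4 - (2*A)**2 = 4 - 4*A**2)
H(Y, N) = 2*N/(Y - 20*N) (H(Y, N) = (2*N)/(Y - 20*N) = 2*N/(Y - 20*N))
1/H(0, Z(y)) = 1/(-2*(4 - 4*(-1/7)**2)/(-1*0 + 20*(4 - 4*(-1/7)**2))) = 1/(-2*(4 - 4*1/49)/(0 + 20*(4 - 4*1/49))) = 1/(-2*(4 - 4/49)/(0 + 20*(4 - 4/49))) = 1/(-2*192/49/(0 + 20*(192/49))) = 1/(-2*192/49/(0 + 3840/49)) = 1/(-2*192/49/3840/49) = 1/(-2*192/49*49/3840) = 1/(-1/10) = -10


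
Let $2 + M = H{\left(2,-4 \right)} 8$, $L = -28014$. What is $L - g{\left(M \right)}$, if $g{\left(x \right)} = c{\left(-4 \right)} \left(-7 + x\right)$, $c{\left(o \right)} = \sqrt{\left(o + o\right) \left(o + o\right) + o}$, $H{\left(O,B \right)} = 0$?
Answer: $-28014 + 18 \sqrt{15} \approx -27944.0$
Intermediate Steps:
$c{\left(o \right)} = \sqrt{o + 4 o^{2}}$ ($c{\left(o \right)} = \sqrt{2 o 2 o + o} = \sqrt{4 o^{2} + o} = \sqrt{o + 4 o^{2}}$)
$M = -2$ ($M = -2 + 0 \cdot 8 = -2 + 0 = -2$)
$g{\left(x \right)} = 2 \sqrt{15} \left(-7 + x\right)$ ($g{\left(x \right)} = \sqrt{- 4 \left(1 + 4 \left(-4\right)\right)} \left(-7 + x\right) = \sqrt{- 4 \left(1 - 16\right)} \left(-7 + x\right) = \sqrt{\left(-4\right) \left(-15\right)} \left(-7 + x\right) = \sqrt{60} \left(-7 + x\right) = 2 \sqrt{15} \left(-7 + x\right)$)
$L - g{\left(M \right)} = -28014 - 2 \sqrt{15} \left(-7 - 2\right) = -28014 - 2 \sqrt{15} \left(-9\right) = -28014 - - 18 \sqrt{15} = -28014 + 18 \sqrt{15}$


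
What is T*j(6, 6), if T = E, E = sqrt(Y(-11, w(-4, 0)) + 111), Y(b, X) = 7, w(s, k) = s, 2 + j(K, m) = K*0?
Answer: -2*sqrt(118) ≈ -21.726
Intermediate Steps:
j(K, m) = -2 (j(K, m) = -2 + K*0 = -2 + 0 = -2)
E = sqrt(118) (E = sqrt(7 + 111) = sqrt(118) ≈ 10.863)
T = sqrt(118) ≈ 10.863
T*j(6, 6) = sqrt(118)*(-2) = -2*sqrt(118)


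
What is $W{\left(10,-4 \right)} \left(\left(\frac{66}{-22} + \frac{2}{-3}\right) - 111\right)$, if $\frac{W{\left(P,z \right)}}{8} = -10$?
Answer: $\frac{27520}{3} \approx 9173.3$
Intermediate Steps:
$W{\left(P,z \right)} = -80$ ($W{\left(P,z \right)} = 8 \left(-10\right) = -80$)
$W{\left(10,-4 \right)} \left(\left(\frac{66}{-22} + \frac{2}{-3}\right) - 111\right) = - 80 \left(\left(\frac{66}{-22} + \frac{2}{-3}\right) - 111\right) = - 80 \left(\left(66 \left(- \frac{1}{22}\right) + 2 \left(- \frac{1}{3}\right)\right) - 111\right) = - 80 \left(\left(-3 - \frac{2}{3}\right) - 111\right) = - 80 \left(- \frac{11}{3} - 111\right) = \left(-80\right) \left(- \frac{344}{3}\right) = \frac{27520}{3}$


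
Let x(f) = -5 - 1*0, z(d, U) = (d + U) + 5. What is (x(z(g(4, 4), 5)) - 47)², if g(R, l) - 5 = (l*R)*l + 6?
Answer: 2704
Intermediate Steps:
g(R, l) = 11 + R*l² (g(R, l) = 5 + ((l*R)*l + 6) = 5 + ((R*l)*l + 6) = 5 + (R*l² + 6) = 5 + (6 + R*l²) = 11 + R*l²)
z(d, U) = 5 + U + d (z(d, U) = (U + d) + 5 = 5 + U + d)
x(f) = -5 (x(f) = -5 + 0 = -5)
(x(z(g(4, 4), 5)) - 47)² = (-5 - 47)² = (-52)² = 2704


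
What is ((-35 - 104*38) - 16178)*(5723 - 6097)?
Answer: 7541710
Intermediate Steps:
((-35 - 104*38) - 16178)*(5723 - 6097) = ((-35 - 3952) - 16178)*(-374) = (-3987 - 16178)*(-374) = -20165*(-374) = 7541710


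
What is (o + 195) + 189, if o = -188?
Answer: 196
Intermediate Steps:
(o + 195) + 189 = (-188 + 195) + 189 = 7 + 189 = 196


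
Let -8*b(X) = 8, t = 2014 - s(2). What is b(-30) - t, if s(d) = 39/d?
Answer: -3991/2 ≈ -1995.5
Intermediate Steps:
t = 3989/2 (t = 2014 - 39/2 = 3989/2 ≈ 1994.5)
b(X) = -1 (b(X) = -⅛*8 = -1)
b(-30) - t = -1 - 1*3989/2 = -1 - 3989/2 = -3991/2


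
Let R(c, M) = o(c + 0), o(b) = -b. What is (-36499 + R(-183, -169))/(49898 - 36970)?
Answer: -9079/3232 ≈ -2.8091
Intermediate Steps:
R(c, M) = -c (R(c, M) = -(c + 0) = -c)
(-36499 + R(-183, -169))/(49898 - 36970) = (-36499 - 1*(-183))/(49898 - 36970) = (-36499 + 183)/12928 = -36316*1/12928 = -9079/3232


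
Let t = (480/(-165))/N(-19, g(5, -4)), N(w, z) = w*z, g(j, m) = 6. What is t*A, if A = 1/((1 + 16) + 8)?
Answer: 16/15675 ≈ 0.0010207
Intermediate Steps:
t = 16/627 (t = (480/(-165))/((-19*6)) = (480*(-1/165))/(-114) = -32/11*(-1/114) = 16/627 ≈ 0.025518)
A = 1/25 (A = 1/(17 + 8) = 1/25 ≈ 0.040000)
t*A = (16/627)*(1/25) = 16/15675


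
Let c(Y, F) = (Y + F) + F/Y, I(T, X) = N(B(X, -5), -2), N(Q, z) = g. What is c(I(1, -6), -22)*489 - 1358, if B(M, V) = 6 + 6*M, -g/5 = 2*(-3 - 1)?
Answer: 143501/20 ≈ 7175.0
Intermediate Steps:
g = 40 (g = -10*(-3 - 1) = -10*(-4) = -5*(-8) = 40)
N(Q, z) = 40
I(T, X) = 40
c(Y, F) = F + Y + F/Y (c(Y, F) = (F + Y) + F/Y = F + Y + F/Y)
c(I(1, -6), -22)*489 - 1358 = (-22 + 40 - 22/40)*489 - 1358 = (-22 + 40 - 22*1/40)*489 - 1358 = (-22 + 40 - 11/20)*489 - 1358 = (349/20)*489 - 1358 = 170661/20 - 1358 = 143501/20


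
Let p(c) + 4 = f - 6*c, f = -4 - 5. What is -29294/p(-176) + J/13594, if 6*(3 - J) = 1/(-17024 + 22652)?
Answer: -1921010901917/68397286608 ≈ -28.086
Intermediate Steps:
J = 101303/33768 (J = 3 - 1/(6*(-17024 + 22652)) = 3 - ⅙/5628 = 3 - ⅙*1/5628 = 3 - 1/33768 = 101303/33768 ≈ 3.0000)
f = -9
p(c) = -13 - 6*c (p(c) = -4 + (-9 - 6*c) = -13 - 6*c)
-29294/p(-176) + J/13594 = -29294/(-13 - 6*(-176)) + (101303/33768)/13594 = -29294/(-13 + 1056) + (101303/33768)*(1/13594) = -29294/1043 + 101303/459042192 = -1921010901917/68397286608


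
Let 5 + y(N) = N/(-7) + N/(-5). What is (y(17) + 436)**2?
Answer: 221444161/1225 ≈ 1.8077e+5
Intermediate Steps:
y(N) = -5 - 12*N/35 (y(N) = -5 + (N/(-7) + N/(-5)) = -5 + (N*(-1/7) + N*(-1/5)) = -5 + (-N/7 - N/5) = -5 - 12*N/35)
(y(17) + 436)**2 = ((-5 - 12/35*17) + 436)**2 = ((-5 - 204/35) + 436)**2 = (-379/35 + 436)**2 = (14881/35)**2 = 221444161/1225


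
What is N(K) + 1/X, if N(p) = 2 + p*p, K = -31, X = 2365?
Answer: 2277496/2365 ≈ 963.00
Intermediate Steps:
N(p) = 2 + p²
N(K) + 1/X = (2 + (-31)²) + 1/2365 = (2 + 961) + 1/2365 = 963 + 1/2365 = 2277496/2365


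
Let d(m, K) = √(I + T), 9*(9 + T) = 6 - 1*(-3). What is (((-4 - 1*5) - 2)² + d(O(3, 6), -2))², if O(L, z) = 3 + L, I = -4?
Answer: 14629 + 484*I*√3 ≈ 14629.0 + 838.31*I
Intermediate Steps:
T = -8 (T = -9 + (6 - 1*(-3))/9 = -9 + (6 + 3)/9 = -9 + (⅑)*9 = -9 + 1 = -8)
d(m, K) = 2*I*√3 (d(m, K) = √(-4 - 8) = √(-12) = 2*I*√3)
(((-4 - 1*5) - 2)² + d(O(3, 6), -2))² = (((-4 - 1*5) - 2)² + 2*I*√3)² = (((-4 - 5) - 2)² + 2*I*√3)² = ((-9 - 2)² + 2*I*√3)² = ((-11)² + 2*I*√3)² = (121 + 2*I*√3)²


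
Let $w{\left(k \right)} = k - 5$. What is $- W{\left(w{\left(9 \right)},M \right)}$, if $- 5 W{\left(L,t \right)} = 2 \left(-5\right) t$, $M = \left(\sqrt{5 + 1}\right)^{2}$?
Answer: $-12$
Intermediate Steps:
$M = 6$ ($M = \left(\sqrt{6}\right)^{2} = 6$)
$w{\left(k \right)} = -5 + k$
$W{\left(L,t \right)} = 2 t$ ($W{\left(L,t \right)} = - \frac{2 \left(-5\right) t}{5} = - \frac{\left(-10\right) t}{5} = 2 t$)
$- W{\left(w{\left(9 \right)},M \right)} = - 2 \cdot 6 = \left(-1\right) 12 = -12$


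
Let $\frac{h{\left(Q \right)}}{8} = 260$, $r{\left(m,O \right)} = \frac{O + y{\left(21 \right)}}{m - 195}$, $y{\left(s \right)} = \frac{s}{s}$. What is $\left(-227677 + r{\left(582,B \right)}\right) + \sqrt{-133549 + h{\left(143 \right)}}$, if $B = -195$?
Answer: $- \frac{88111193}{387} + i \sqrt{131469} \approx -2.2768 \cdot 10^{5} + 362.59 i$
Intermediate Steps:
$y{\left(s \right)} = 1$
$r{\left(m,O \right)} = \frac{1 + O}{-195 + m}$ ($r{\left(m,O \right)} = \frac{O + 1}{m - 195} = \frac{1 + O}{-195 + m}$)
$h{\left(Q \right)} = 2080$ ($h{\left(Q \right)} = 8 \cdot 260 = 2080$)
$\left(-227677 + r{\left(582,B \right)}\right) + \sqrt{-133549 + h{\left(143 \right)}} = \left(-227677 + \frac{1 - 195}{-195 + 582}\right) + \sqrt{-133549 + 2080} = \left(-227677 + \frac{1}{387} \left(-194\right)\right) + \sqrt{-131469} = \left(-227677 + \frac{1}{387} \left(-194\right)\right) + i \sqrt{131469} = \left(-227677 - \frac{194}{387}\right) + i \sqrt{131469} = - \frac{88111193}{387} + i \sqrt{131469}$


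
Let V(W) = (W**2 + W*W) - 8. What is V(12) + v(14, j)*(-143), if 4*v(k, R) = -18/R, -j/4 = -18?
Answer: 4623/16 ≈ 288.94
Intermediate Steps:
j = 72 (j = -4*(-18) = 72)
V(W) = -8 + 2*W**2 (V(W) = (W**2 + W**2) - 8 = 2*W**2 - 8 = -8 + 2*W**2)
v(k, R) = -9/(2*R) (v(k, R) = (-18/R)/4 = -9/(2*R))
V(12) + v(14, j)*(-143) = (-8 + 2*12**2) - 9/2/72*(-143) = (-8 + 2*144) - 9/2*1/72*(-143) = (-8 + 288) - 1/16*(-143) = 280 + 143/16 = 4623/16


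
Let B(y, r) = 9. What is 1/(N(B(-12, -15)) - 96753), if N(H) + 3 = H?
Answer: -1/96747 ≈ -1.0336e-5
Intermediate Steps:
N(H) = -3 + H
1/(N(B(-12, -15)) - 96753) = 1/((-3 + 9) - 96753) = 1/(6 - 96753) = 1/(-96747) = -1/96747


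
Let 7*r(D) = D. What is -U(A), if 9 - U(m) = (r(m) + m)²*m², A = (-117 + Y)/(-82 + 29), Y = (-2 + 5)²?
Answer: 5227427223/386633569 ≈ 13.520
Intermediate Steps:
r(D) = D/7
Y = 9 (Y = 3² = 9)
A = 108/53 (A = (-117 + 9)/(-82 + 29) = -108/(-53) = -108*(-1/53) = 108/53 ≈ 2.0377)
U(m) = 9 - 64*m⁴/49 (U(m) = 9 - (m/7 + m)²*m² = 9 - (8*m/7)²*m² = 9 - 64*m²/49*m² = 9 - 64*m⁴/49)
-U(A) = -(9 - 64*(108/53)⁴/49) = -(9 - 64/49*136048896/7890481) = -(9 - 8707129344/386633569) = -1*(-5227427223/386633569) = 5227427223/386633569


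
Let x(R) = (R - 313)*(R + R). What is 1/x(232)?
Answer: -1/37584 ≈ -2.6607e-5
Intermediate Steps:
x(R) = 2*R*(-313 + R) (x(R) = (-313 + R)*(2*R) = 2*R*(-313 + R))
1/x(232) = 1/(2*232*(-313 + 232)) = 1/(2*232*(-81)) = 1/(-37584) = -1/37584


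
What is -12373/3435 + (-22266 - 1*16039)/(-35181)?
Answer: -101238946/40282245 ≈ -2.5132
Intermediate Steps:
-12373/3435 + (-22266 - 1*16039)/(-35181) = -12373*1/3435 + (-22266 - 16039)*(-1/35181) = -12373/3435 - 38305*(-1/35181) = -12373/3435 + 38305/35181 = -101238946/40282245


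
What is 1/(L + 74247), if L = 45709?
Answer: 1/119956 ≈ 8.3364e-6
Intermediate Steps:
1/(L + 74247) = 1/(45709 + 74247) = 1/119956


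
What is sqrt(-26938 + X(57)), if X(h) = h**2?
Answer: I*sqrt(23689) ≈ 153.91*I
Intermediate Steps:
sqrt(-26938 + X(57)) = sqrt(-26938 + 57**2) = sqrt(-26938 + 3249) = sqrt(-23689) = I*sqrt(23689)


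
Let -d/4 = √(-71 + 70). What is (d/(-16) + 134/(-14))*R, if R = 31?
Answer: -2077/7 + 31*I/4 ≈ -296.71 + 7.75*I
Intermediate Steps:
d = -4*I (d = -4*√(-71 + 70) = -4*I ≈ -4.0*I)
(d/(-16) + 134/(-14))*R = (-4*I/(-16) + 134/(-14))*31 = (-4*I*(-1/16) + 134*(-1/14))*31 = (I/4 - 67/7)*31 = (-67/7 + I/4)*31 = -2077/7 + 31*I/4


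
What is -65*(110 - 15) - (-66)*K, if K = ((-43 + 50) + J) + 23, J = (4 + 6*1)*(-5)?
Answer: -7495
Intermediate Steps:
J = -50 (J = (4 + 6)*(-5) = 10*(-5) = -50)
K = -20 (K = ((-43 + 50) - 50) + 23 = (7 - 50) + 23 = -43 + 23 = -20)
-65*(110 - 15) - (-66)*K = -65*(110 - 15) - (-66)*(-20) = -65*95 - 1*1320 = -6175 - 1320 = -7495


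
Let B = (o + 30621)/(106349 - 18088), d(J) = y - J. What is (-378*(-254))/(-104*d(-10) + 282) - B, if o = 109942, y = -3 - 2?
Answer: -607683509/1500437 ≈ -405.00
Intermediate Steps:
y = -5
d(J) = -5 - J
B = 140563/88261 (B = (109942 + 30621)/(106349 - 18088) = 140563/88261 ≈ 1.5926)
(-378*(-254))/(-104*d(-10) + 282) - B = (-378*(-254))/(-104*(-5 - 1*(-10)) + 282) - 1*140563/88261 = 96012/(-104*(-5 + 10) + 282) - 140563/88261 = 96012/(-104*5 + 282) - 140563/88261 = 96012/(-520 + 282) - 140563/88261 = 96012/(-238) - 140563/88261 = 96012*(-1/238) - 140563/88261 = -6858/17 - 140563/88261 = -607683509/1500437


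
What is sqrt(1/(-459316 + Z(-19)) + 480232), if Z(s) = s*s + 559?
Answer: sqrt(25227414497588729)/229198 ≈ 692.99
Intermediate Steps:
Z(s) = 559 + s**2 (Z(s) = s**2 + 559 = 559 + s**2)
sqrt(1/(-459316 + Z(-19)) + 480232) = sqrt(1/(-459316 + (559 + (-19)**2)) + 480232) = sqrt(1/(-459316 + (559 + 361)) + 480232) = sqrt(1/(-459316 + 920) + 480232) = sqrt(1/(-458396) + 480232) = sqrt(-1/458396 + 480232) = sqrt(220136427871/458396) = sqrt(25227414497588729)/229198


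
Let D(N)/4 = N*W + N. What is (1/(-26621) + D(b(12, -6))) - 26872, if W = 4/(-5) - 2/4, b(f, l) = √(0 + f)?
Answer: -715359513/26621 - 12*√3/5 ≈ -26876.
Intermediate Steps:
b(f, l) = √f
W = -13/10 (W = 4*(-⅕) - 2*¼ = -⅘ - ½ = -13/10 ≈ -1.3000)
D(N) = -6*N/5 (D(N) = 4*(N*(-13/10) + N) = 4*(-13*N/10 + N) = 4*(-3*N/10) = -6*N/5)
(1/(-26621) + D(b(12, -6))) - 26872 = (1/(-26621) - 12*√3/5) - 26872 = (-1/26621 - 12*√3/5) - 26872 = -715359513/26621 - 12*√3/5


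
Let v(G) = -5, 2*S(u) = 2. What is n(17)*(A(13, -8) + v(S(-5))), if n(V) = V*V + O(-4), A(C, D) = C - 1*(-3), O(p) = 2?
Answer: 3201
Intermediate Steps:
S(u) = 1 (S(u) = (½)*2 = 1)
A(C, D) = 3 + C (A(C, D) = C + 3 = 3 + C)
n(V) = 2 + V² (n(V) = V*V + 2 = V² + 2 = 2 + V²)
n(17)*(A(13, -8) + v(S(-5))) = (2 + 17²)*((3 + 13) - 5) = (2 + 289)*(16 - 5) = 291*11 = 3201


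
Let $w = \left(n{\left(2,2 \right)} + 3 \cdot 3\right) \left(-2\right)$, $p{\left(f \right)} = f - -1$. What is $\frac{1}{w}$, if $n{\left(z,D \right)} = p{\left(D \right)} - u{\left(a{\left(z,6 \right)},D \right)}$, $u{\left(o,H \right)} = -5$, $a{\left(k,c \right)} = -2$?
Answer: $- \frac{1}{34} \approx -0.029412$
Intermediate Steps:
$p{\left(f \right)} = 1 + f$ ($p{\left(f \right)} = f + \left(-3 + 4\right) = f + 1 = 1 + f$)
$n{\left(z,D \right)} = 6 + D$ ($n{\left(z,D \right)} = \left(1 + D\right) - -5 = \left(1 + D\right) + 5 = 6 + D$)
$w = -34$ ($w = \left(\left(6 + 2\right) + 3 \cdot 3\right) \left(-2\right) = \left(8 + 9\right) \left(-2\right) = 17 \left(-2\right) = -34$)
$\frac{1}{w} = \frac{1}{-34} = - \frac{1}{34}$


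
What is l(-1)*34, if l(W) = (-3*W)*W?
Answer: -102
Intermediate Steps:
l(W) = -3*W²
l(-1)*34 = -3*(-1)²*34 = -3*1*34 = -3*34 = -102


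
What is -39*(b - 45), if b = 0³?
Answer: 1755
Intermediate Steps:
b = 0
-39*(b - 45) = -39*(0 - 45) = -39*(-45) = 1755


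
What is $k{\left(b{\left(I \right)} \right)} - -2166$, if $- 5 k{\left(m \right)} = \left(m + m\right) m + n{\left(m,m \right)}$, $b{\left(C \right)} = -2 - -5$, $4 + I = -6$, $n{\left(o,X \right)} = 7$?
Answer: $2161$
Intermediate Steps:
$I = -10$ ($I = -4 - 6 = -10$)
$b{\left(C \right)} = 3$ ($b{\left(C \right)} = -2 + 5 = 3$)
$k{\left(m \right)} = - \frac{7}{5} - \frac{2 m^{2}}{5}$ ($k{\left(m \right)} = - \frac{\left(m + m\right) m + 7}{5} = - \frac{2 m m + 7}{5} = - \frac{2 m^{2} + 7}{5} = - \frac{7 + 2 m^{2}}{5} = - \frac{7}{5} - \frac{2 m^{2}}{5}$)
$k{\left(b{\left(I \right)} \right)} - -2166 = \left(- \frac{7}{5} - \frac{2 \cdot 3^{2}}{5}\right) - -2166 = \left(- \frac{7}{5} - \frac{18}{5}\right) + 2166 = -5 + 2166 = 2161$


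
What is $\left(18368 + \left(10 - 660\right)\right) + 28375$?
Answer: $46093$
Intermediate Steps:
$\left(18368 + \left(10 - 660\right)\right) + 28375 = \left(18368 - 650\right) + 28375 = 17718 + 28375 = 46093$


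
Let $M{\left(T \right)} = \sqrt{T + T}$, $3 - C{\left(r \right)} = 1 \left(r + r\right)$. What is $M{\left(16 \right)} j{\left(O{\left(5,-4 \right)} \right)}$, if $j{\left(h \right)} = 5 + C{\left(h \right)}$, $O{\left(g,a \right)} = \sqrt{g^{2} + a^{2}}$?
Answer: $8 \sqrt{2} \left(4 - \sqrt{41}\right) \approx -27.188$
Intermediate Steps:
$C{\left(r \right)} = 3 - 2 r$ ($C{\left(r \right)} = 3 - 1 \left(r + r\right) = 3 - 1 \cdot 2 r = 3 - 2 r$)
$O{\left(g,a \right)} = \sqrt{a^{2} + g^{2}}$
$j{\left(h \right)} = 8 - 2 h$ ($j{\left(h \right)} = 5 - \left(-3 + 2 h\right) = 8 - 2 h$)
$M{\left(T \right)} = \sqrt{2} \sqrt{T}$ ($M{\left(T \right)} = \sqrt{2 T} = \sqrt{2} \sqrt{T}$)
$M{\left(16 \right)} j{\left(O{\left(5,-4 \right)} \right)} = \sqrt{2} \sqrt{16} \left(8 - 2 \sqrt{\left(-4\right)^{2} + 5^{2}}\right) = \sqrt{2} \cdot 4 \left(8 - 2 \sqrt{16 + 25}\right) = 4 \sqrt{2} \left(8 - 2 \sqrt{41}\right)$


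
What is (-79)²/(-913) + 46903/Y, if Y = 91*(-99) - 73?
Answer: -99503201/8291866 ≈ -12.000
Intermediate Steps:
Y = -9082 (Y = -9009 - 73 = -9082)
(-79)²/(-913) + 46903/Y = (-79)²/(-913) + 46903/(-9082) = 6241*(-1/913) + 46903*(-1/9082) = -6241/913 - 46903/9082 = -99503201/8291866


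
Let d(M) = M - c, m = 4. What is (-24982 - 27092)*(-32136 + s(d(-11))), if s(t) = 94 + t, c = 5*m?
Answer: 1670169402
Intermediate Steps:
c = 20 (c = 5*4 = 20)
d(M) = -20 + M (d(M) = M - 1*20 = M - 20 = -20 + M)
(-24982 - 27092)*(-32136 + s(d(-11))) = (-24982 - 27092)*(-32136 + (94 + (-20 - 11))) = -52074*(-32136 + (94 - 31)) = -52074*(-32136 + 63) = -52074*(-32073) = 1670169402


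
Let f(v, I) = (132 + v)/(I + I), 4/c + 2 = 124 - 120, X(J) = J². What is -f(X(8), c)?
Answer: -49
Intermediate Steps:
c = 2 (c = 4/(-2 + (124 - 120)) = 4/(-2 + 4) = 4/2 = 4*(½) = 2)
f(v, I) = (132 + v)/(2*I) (f(v, I) = (132 + v)/((2*I)) = (132 + v)*(1/(2*I)) = (132 + v)/(2*I))
-f(X(8), c) = -(132 + 8²)/(2*2) = -(132 + 64)/(2*2) = -196/(2*2) = -1*49 = -49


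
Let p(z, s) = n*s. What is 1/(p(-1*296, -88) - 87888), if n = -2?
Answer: -1/87712 ≈ -1.1401e-5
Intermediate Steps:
p(z, s) = -2*s
1/(p(-1*296, -88) - 87888) = 1/(-2*(-88) - 87888) = 1/(176 - 87888) = 1/(-87712) = -1/87712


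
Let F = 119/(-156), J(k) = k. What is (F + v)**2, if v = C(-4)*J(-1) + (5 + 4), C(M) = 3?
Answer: 667489/24336 ≈ 27.428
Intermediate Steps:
v = 6 (v = 3*(-1) + (5 + 4) = -3 + 9 = 6)
F = -119/156 (F = 119*(-1/156) = -119/156 ≈ -0.76282)
(F + v)**2 = (-119/156 + 6)**2 = (817/156)**2 = 667489/24336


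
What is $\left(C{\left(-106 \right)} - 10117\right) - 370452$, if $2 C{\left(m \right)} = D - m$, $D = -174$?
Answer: $-380603$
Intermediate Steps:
$C{\left(m \right)} = -87 - \frac{m}{2}$ ($C{\left(m \right)} = \frac{-174 - m}{2} = -87 - \frac{m}{2}$)
$\left(C{\left(-106 \right)} - 10117\right) - 370452 = \left(\left(-87 - -53\right) - 10117\right) - 370452 = \left(\left(-87 + 53\right) - 10117\right) - 370452 = \left(-34 - 10117\right) - 370452 = -10151 - 370452 = -380603$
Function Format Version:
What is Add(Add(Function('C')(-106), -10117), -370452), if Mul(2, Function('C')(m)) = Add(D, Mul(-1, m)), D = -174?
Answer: -380603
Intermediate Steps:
Function('C')(m) = Add(-87, Mul(Rational(-1, 2), m)) (Function('C')(m) = Mul(Rational(1, 2), Add(-174, Mul(-1, m))) = Add(-87, Mul(Rational(-1, 2), m)))
Add(Add(Function('C')(-106), -10117), -370452) = Add(Add(Add(-87, Mul(Rational(-1, 2), -106)), -10117), -370452) = Add(Add(Add(-87, 53), -10117), -370452) = Add(Add(-34, -10117), -370452) = Add(-10151, -370452) = -380603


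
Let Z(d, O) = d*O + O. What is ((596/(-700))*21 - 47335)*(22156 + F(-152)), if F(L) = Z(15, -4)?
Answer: -26152995624/25 ≈ -1.0461e+9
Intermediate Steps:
Z(d, O) = O + O*d (Z(d, O) = O*d + O = O + O*d)
F(L) = -64 (F(L) = -4*(1 + 15) = -4*16 = -64)
((596/(-700))*21 - 47335)*(22156 + F(-152)) = ((596/(-700))*21 - 47335)*(22156 - 64) = ((596*(-1/700))*21 - 47335)*22092 = (-149/175*21 - 47335)*22092 = (-447/25 - 47335)*22092 = -1183822/25*22092 = -26152995624/25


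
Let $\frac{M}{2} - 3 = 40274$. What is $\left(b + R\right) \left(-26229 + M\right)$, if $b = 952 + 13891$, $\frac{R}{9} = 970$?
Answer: $1280603225$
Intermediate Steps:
$R = 8730$ ($R = 9 \cdot 970 = 8730$)
$b = 14843$
$M = 80554$ ($M = 6 + 2 \cdot 40274 = 6 + 80548 = 80554$)
$\left(b + R\right) \left(-26229 + M\right) = \left(14843 + 8730\right) \left(-26229 + 80554\right) = 23573 \cdot 54325 = 1280603225$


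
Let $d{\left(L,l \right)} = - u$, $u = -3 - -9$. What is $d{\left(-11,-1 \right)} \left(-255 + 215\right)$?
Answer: $240$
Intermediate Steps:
$u = 6$ ($u = -3 + 9 = 6$)
$d{\left(L,l \right)} = -6$ ($d{\left(L,l \right)} = \left(-1\right) 6 = -6$)
$d{\left(-11,-1 \right)} \left(-255 + 215\right) = - 6 \left(-255 + 215\right) = \left(-6\right) \left(-40\right) = 240$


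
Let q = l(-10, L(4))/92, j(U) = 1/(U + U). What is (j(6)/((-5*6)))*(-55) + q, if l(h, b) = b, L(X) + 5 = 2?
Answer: 199/1656 ≈ 0.12017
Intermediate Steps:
L(X) = -3 (L(X) = -5 + 2 = -3)
j(U) = 1/(2*U)
q = -3/92 ≈ -0.032609
(j(6)/((-5*6)))*(-55) + q = (((1/2)/6)/((-5*6)))*(-55) - 3/92 = (((1/2)*(1/6))/(-30))*(-55) - 3/92 = ((1/12)*(-1/30))*(-55) - 3/92 = -1/360*(-55) - 3/92 = 11/72 - 3/92 = 199/1656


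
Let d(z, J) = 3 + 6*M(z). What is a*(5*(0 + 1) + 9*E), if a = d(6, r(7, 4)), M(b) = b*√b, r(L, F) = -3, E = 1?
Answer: 42 + 504*√6 ≈ 1276.5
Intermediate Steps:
M(b) = b^(3/2)
d(z, J) = 3 + 6*z^(3/2)
a = 3 + 36*√6 (a = 3 + 6*6^(3/2) = 3 + 6*(6*√6) = 3 + 36*√6 ≈ 91.182)
a*(5*(0 + 1) + 9*E) = (3 + 36*√6)*(5*(0 + 1) + 9*1) = (3 + 36*√6)*(5*1 + 9) = (3 + 36*√6)*(5 + 9) = (3 + 36*√6)*14 = 42 + 504*√6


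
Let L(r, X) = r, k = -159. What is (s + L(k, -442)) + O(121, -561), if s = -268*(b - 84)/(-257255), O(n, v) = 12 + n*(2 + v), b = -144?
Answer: -17438348534/257255 ≈ -67786.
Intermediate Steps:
s = -61104/257255 (s = -268*(-144 - 84)/(-257255) = -268*(-228)*(-1/257255) = 61104*(-1/257255) = -61104/257255 ≈ -0.23752)
(s + L(k, -442)) + O(121, -561) = (-61104/257255 - 159) + (12 + 2*121 + 121*(-561)) = -40964649/257255 + (12 + 242 - 67881) = -40964649/257255 - 67627 = -17438348534/257255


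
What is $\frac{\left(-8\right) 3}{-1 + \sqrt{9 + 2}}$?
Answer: $- \frac{12}{5} - \frac{12 \sqrt{11}}{5} \approx -10.36$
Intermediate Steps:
$\frac{\left(-8\right) 3}{-1 + \sqrt{9 + 2}} = - \frac{24}{-1 + \sqrt{11}}$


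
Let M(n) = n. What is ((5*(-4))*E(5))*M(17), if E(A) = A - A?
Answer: 0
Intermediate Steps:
E(A) = 0
((5*(-4))*E(5))*M(17) = ((5*(-4))*0)*17 = -20*0*17 = 0*17 = 0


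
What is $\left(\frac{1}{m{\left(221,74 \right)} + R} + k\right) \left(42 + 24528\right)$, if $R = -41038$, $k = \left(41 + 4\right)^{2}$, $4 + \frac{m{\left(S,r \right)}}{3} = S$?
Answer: $\frac{2009424870180}{40387} \approx 4.9754 \cdot 10^{7}$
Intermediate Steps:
$m{\left(S,r \right)} = -12 + 3 S$
$k = 2025$ ($k = 45^{2} = 2025$)
$\left(\frac{1}{m{\left(221,74 \right)} + R} + k\right) \left(42 + 24528\right) = \left(\frac{1}{\left(-12 + 3 \cdot 221\right) - 41038} + 2025\right) \left(42 + 24528\right) = \left(\frac{1}{\left(-12 + 663\right) - 41038} + 2025\right) 24570 = \left(\frac{1}{651 - 41038} + 2025\right) 24570 = \left(\frac{1}{-40387} + 2025\right) 24570 = \left(- \frac{1}{40387} + 2025\right) 24570 = \frac{81783674}{40387} \cdot 24570 = \frac{2009424870180}{40387}$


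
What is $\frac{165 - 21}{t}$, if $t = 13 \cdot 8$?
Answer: $\frac{18}{13} \approx 1.3846$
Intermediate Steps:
$t = 104$
$\frac{165 - 21}{t} = \frac{165 - 21}{104} = 144 \cdot \frac{1}{104} = \frac{18}{13}$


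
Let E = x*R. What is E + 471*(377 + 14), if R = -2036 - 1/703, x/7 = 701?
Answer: -6893968080/703 ≈ -9.8065e+6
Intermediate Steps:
x = 4907 (x = 7*701 = 4907)
R = -1431309/703 (R = -2036 - 1*1/703 = -2036 - 1/703 = -1431309/703 ≈ -2036.0)
E = -7023433263/703 (E = 4907*(-1431309/703) = -7023433263/703 ≈ -9.9907e+6)
E + 471*(377 + 14) = -7023433263/703 + 471*(377 + 14) = -7023433263/703 + 471*391 = -7023433263/703 + 184161 = -6893968080/703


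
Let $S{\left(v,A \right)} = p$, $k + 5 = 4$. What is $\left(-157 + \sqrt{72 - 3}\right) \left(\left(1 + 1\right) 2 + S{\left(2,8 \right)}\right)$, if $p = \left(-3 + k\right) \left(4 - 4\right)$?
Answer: $-628 + 4 \sqrt{69} \approx -594.77$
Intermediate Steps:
$k = -1$ ($k = -5 + 4 = -1$)
$p = 0$ ($p = \left(-3 - 1\right) \left(4 - 4\right) = \left(-4\right) 0 = 0$)
$S{\left(v,A \right)} = 0$
$\left(-157 + \sqrt{72 - 3}\right) \left(\left(1 + 1\right) 2 + S{\left(2,8 \right)}\right) = \left(-157 + \sqrt{72 - 3}\right) \left(\left(1 + 1\right) 2 + 0\right) = \left(-157 + \sqrt{69}\right) \left(2 \cdot 2 + 0\right) = \left(-157 + \sqrt{69}\right) \left(4 + 0\right) = \left(-157 + \sqrt{69}\right) 4 = -628 + 4 \sqrt{69}$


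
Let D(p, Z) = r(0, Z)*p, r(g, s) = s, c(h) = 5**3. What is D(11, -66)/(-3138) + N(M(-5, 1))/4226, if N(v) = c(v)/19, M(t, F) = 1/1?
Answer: 9780949/41993762 ≈ 0.23291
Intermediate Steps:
c(h) = 125
M(t, F) = 1
D(p, Z) = Z*p
N(v) = 125/19
D(11, -66)/(-3138) + N(M(-5, 1))/4226 = -66*11/(-3138) + (125/19)/4226 = -726*(-1/3138) + (125/19)*(1/4226) = 121/523 + 125/80294 = 9780949/41993762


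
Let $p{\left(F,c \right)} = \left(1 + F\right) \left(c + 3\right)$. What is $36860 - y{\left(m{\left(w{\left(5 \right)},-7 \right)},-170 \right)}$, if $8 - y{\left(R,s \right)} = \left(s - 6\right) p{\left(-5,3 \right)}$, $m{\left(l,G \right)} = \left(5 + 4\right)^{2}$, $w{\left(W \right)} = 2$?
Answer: $41076$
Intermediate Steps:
$m{\left(l,G \right)} = 81$ ($m{\left(l,G \right)} = 9^{2} = 81$)
$p{\left(F,c \right)} = \left(1 + F\right) \left(3 + c\right)$
$y{\left(R,s \right)} = -136 + 24 s$ ($y{\left(R,s \right)} = 8 - \left(s - 6\right) \left(3 + 3 + 3 \left(-5\right) - 15\right) = 8 - \left(s - 6\right) \left(3 + 3 - 15 - 15\right) = 8 - \left(-6 + s\right) \left(-24\right) = 8 - \left(144 - 24 s\right) = 8 + \left(-144 + 24 s\right) = -136 + 24 s$)
$36860 - y{\left(m{\left(w{\left(5 \right)},-7 \right)},-170 \right)} = 36860 - \left(-136 + 24 \left(-170\right)\right) = 36860 - \left(-136 - 4080\right) = 36860 - -4216 = 36860 + 4216 = 41076$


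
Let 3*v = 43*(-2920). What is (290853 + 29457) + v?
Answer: 835370/3 ≈ 2.7846e+5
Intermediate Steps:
v = -125560/3 (v = (43*(-2920))/3 = (⅓)*(-125560) = -125560/3 ≈ -41853.)
(290853 + 29457) + v = (290853 + 29457) - 125560/3 = 320310 - 125560/3 = 835370/3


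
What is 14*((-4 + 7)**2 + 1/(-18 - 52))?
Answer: 629/5 ≈ 125.80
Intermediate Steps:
14*((-4 + 7)**2 + 1/(-18 - 52)) = 14*(3**2 + 1/(-70)) = 14*(9 - 1/70) = 14*(629/70) = 629/5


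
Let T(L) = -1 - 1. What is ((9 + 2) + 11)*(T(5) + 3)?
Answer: 22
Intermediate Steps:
T(L) = -2
((9 + 2) + 11)*(T(5) + 3) = ((9 + 2) + 11)*(-2 + 3) = (11 + 11)*1 = 22*1 = 22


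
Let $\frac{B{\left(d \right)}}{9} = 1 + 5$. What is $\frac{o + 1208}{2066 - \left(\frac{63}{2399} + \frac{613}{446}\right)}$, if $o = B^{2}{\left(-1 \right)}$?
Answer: $\frac{4412490296}{2209026279} \approx 1.9975$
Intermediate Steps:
$B{\left(d \right)} = 54$ ($B{\left(d \right)} = 9 \left(1 + 5\right) = 9 \cdot 6 = 54$)
$o = 2916$ ($o = 54^{2} = 2916$)
$\frac{o + 1208}{2066 - \left(\frac{63}{2399} + \frac{613}{446}\right)} = \frac{2916 + 1208}{2066 - \left(\frac{63}{2399} + \frac{613}{446}\right)} = \frac{4124}{2066 - \frac{1498685}{1069954}} = \frac{4124}{\frac{2209026279}{1069954}} = 4124 \cdot \frac{1069954}{2209026279} = \frac{4412490296}{2209026279}$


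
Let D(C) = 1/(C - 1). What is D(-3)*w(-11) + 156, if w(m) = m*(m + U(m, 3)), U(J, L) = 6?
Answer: 569/4 ≈ 142.25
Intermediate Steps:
D(C) = 1/(-1 + C)
w(m) = m*(6 + m) (w(m) = m*(m + 6) = m*(6 + m))
D(-3)*w(-11) + 156 = (-11*(6 - 11))/(-1 - 3) + 156 = (-11*(-5))/(-4) + 156 = -¼*55 + 156 = -55/4 + 156 = 569/4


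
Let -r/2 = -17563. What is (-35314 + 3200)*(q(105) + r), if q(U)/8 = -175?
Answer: -1083076764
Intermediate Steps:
r = 35126 (r = -2*(-17563) = 35126)
q(U) = -1400 (q(U) = 8*(-175) = -1400)
(-35314 + 3200)*(q(105) + r) = (-35314 + 3200)*(-1400 + 35126) = -32114*33726 = -1083076764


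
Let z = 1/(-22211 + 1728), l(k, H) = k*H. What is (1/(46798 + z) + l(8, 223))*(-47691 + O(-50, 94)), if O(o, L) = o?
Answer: -81640794886936655/958563433 ≈ -8.5170e+7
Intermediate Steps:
l(k, H) = H*k
z = -1/20483 (z = 1/(-20483) = -1/20483 ≈ -4.8821e-5)
(1/(46798 + z) + l(8, 223))*(-47691 + O(-50, 94)) = (1/(46798 - 1/20483) + 223*8)*(-47691 - 50) = (1/(958563433/20483) + 1784)*(-47741) = (20483/958563433 + 1784)*(-47741) = (1710077184955/958563433)*(-47741) = -81640794886936655/958563433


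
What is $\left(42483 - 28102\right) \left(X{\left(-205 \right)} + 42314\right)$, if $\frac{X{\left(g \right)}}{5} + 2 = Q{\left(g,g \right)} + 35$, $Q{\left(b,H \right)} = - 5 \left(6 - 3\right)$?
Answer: $609811924$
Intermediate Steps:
$Q{\left(b,H \right)} = -15$ ($Q{\left(b,H \right)} = \left(-5\right) 3 = -15$)
$X{\left(g \right)} = 90$ ($X{\left(g \right)} = -10 + 5 \left(-15 + 35\right) = -10 + 5 \cdot 20 = -10 + 100 = 90$)
$\left(42483 - 28102\right) \left(X{\left(-205 \right)} + 42314\right) = \left(42483 - 28102\right) \left(90 + 42314\right) = 14381 \cdot 42404 = 609811924$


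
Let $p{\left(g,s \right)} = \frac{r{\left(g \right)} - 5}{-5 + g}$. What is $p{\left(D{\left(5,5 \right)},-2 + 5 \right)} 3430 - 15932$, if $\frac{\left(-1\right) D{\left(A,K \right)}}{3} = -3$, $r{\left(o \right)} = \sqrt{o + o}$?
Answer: $- \frac{40439}{2} + \frac{5145 \sqrt{2}}{2} \approx -16581.0$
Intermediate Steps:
$r{\left(o \right)} = \sqrt{2} \sqrt{o}$ ($r{\left(o \right)} = \sqrt{2 o} = \sqrt{2} \sqrt{o}$)
$D{\left(A,K \right)} = 9$ ($D{\left(A,K \right)} = \left(-3\right) \left(-3\right) = 9$)
$p{\left(g,s \right)} = \frac{-5 + \sqrt{2} \sqrt{g}}{-5 + g}$ ($p{\left(g,s \right)} = \frac{\sqrt{2} \sqrt{g} - 5}{-5 + g} = \frac{-5 + \sqrt{2} \sqrt{g}}{-5 + g}$)
$p{\left(D{\left(5,5 \right)},-2 + 5 \right)} 3430 - 15932 = \frac{-5 + \sqrt{2} \sqrt{9}}{-5 + 9} \cdot 3430 - 15932 = \frac{-5 + \sqrt{2} \cdot 3}{4} \cdot 3430 - 15932 = \frac{-5 + 3 \sqrt{2}}{4} \cdot 3430 - 15932 = \left(- \frac{5}{4} + \frac{3 \sqrt{2}}{4}\right) 3430 - 15932 = \left(- \frac{8575}{2} + \frac{5145 \sqrt{2}}{2}\right) - 15932 = - \frac{40439}{2} + \frac{5145 \sqrt{2}}{2}$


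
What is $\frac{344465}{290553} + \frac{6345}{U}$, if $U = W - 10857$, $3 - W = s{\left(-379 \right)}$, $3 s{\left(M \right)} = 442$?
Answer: $\frac{5838046505}{9589411212} \approx 0.6088$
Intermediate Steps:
$s{\left(M \right)} = \frac{442}{3}$ ($s{\left(M \right)} = \frac{1}{3} \cdot 442 = \frac{442}{3}$)
$W = - \frac{433}{3}$ ($W = 3 - \frac{442}{3} = - \frac{433}{3} \approx -144.33$)
$U = - \frac{33004}{3}$ ($U = - \frac{433}{3} - 10857 = - \frac{33004}{3} \approx -11001.0$)
$\frac{344465}{290553} + \frac{6345}{U} = \frac{344465}{290553} + \frac{6345}{- \frac{33004}{3}} = 344465 \cdot \frac{1}{290553} + 6345 \left(- \frac{3}{33004}\right) = \frac{344465}{290553} - \frac{19035}{33004} = \frac{5838046505}{9589411212}$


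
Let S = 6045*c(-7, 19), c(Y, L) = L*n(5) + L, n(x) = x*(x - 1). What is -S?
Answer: -2411955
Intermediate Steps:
n(x) = x*(-1 + x)
c(Y, L) = 21*L (c(Y, L) = L*(5*(-1 + 5)) + L = L*(5*4) + L = L*20 + L = 20*L + L = 21*L)
S = 2411955 (S = 6045*(21*19) = 6045*399 = 2411955)
-S = -1*2411955 = -2411955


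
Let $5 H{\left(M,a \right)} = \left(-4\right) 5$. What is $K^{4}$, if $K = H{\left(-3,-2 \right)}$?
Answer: $256$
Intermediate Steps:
$H{\left(M,a \right)} = -4$ ($H{\left(M,a \right)} = \frac{\left(-4\right) 5}{5} = \frac{1}{5} \left(-20\right) = -4$)
$K = -4$
$K^{4} = \left(-4\right)^{4} = 256$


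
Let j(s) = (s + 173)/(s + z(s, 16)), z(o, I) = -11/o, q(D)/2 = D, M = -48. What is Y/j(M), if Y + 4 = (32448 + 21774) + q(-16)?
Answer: -20708083/1000 ≈ -20708.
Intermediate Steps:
q(D) = 2*D
Y = 54186 (Y = -4 + ((32448 + 21774) + 2*(-16)) = -4 + (54222 - 32) = -4 + 54190 = 54186)
j(s) = (173 + s)/(s - 11/s) (j(s) = (s + 173)/(s - 11/s) = (173 + s)/(s - 11/s))
Y/j(M) = 54186/((-48*(173 - 48)/(-11 + (-48)²))) = 54186/((-48*125/(-11 + 2304))) = 54186/((-48*125/2293)) = 54186/((-48*1/2293*125)) = 54186/(-6000/2293) = 54186*(-2293/6000) = -20708083/1000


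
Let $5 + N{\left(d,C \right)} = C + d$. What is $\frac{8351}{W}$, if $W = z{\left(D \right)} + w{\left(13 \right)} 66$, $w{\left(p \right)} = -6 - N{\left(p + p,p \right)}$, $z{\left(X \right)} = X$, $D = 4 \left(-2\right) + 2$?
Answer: $- \frac{1193}{378} \approx -3.1561$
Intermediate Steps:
$D = -6$ ($D = -8 + 2 = -6$)
$N{\left(d,C \right)} = -5 + C + d$ ($N{\left(d,C \right)} = -5 + \left(C + d\right) = -5 + C + d$)
$w{\left(p \right)} = -1 - 3 p$ ($w{\left(p \right)} = -6 - \left(-5 + p + \left(p + p\right)\right) = -6 - \left(-5 + p + 2 p\right) = -6 - \left(-5 + 3 p\right) = -1 - 3 p$)
$W = -2646$ ($W = -6 + \left(-1 - 39\right) 66 = -6 - 2640 = -2646$)
$\frac{8351}{W} = \frac{8351}{-2646} = 8351 \left(- \frac{1}{2646}\right) = - \frac{1193}{378}$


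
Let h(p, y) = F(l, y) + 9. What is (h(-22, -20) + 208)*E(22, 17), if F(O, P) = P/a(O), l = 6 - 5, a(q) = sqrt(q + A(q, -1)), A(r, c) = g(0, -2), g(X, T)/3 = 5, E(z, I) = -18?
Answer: -3816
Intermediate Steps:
g(X, T) = 15 (g(X, T) = 3*5 = 15)
A(r, c) = 15
a(q) = sqrt(15 + q) (a(q) = sqrt(q + 15) = sqrt(15 + q))
l = 1
F(O, P) = P/sqrt(15 + O) (F(O, P) = P/(sqrt(15 + O)) = P/sqrt(15 + O))
h(p, y) = 9 + y/4 (h(p, y) = y/sqrt(15 + 1) + 9 = y/sqrt(16) + 9 = y*(1/4) + 9 = y/4 + 9 = 9 + y/4)
(h(-22, -20) + 208)*E(22, 17) = ((9 + (1/4)*(-20)) + 208)*(-18) = ((9 - 5) + 208)*(-18) = (4 + 208)*(-18) = 212*(-18) = -3816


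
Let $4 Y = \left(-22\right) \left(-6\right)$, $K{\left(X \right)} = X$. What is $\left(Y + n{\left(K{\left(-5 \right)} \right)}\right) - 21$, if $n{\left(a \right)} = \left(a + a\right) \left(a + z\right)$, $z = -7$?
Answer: $132$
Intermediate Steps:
$Y = 33$ ($Y = \frac{\left(-22\right) \left(-6\right)}{4} = \frac{1}{4} \cdot 132 = 33$)
$n{\left(a \right)} = 2 a \left(-7 + a\right)$ ($n{\left(a \right)} = \left(a + a\right) \left(a - 7\right) = 2 a \left(-7 + a\right)$)
$\left(Y + n{\left(K{\left(-5 \right)} \right)}\right) - 21 = \left(33 + 2 \left(-5\right) \left(-7 - 5\right)\right) - 21 = \left(33 + 2 \left(-5\right) \left(-12\right)\right) - 21 = \left(33 + 120\right) - 21 = 153 - 21 = 132$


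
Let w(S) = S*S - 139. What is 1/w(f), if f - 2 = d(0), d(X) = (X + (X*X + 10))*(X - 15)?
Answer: 1/21765 ≈ 4.5945e-5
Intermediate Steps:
d(X) = (-15 + X)*(10 + X + X²) (d(X) = (X + (X² + 10))*(-15 + X) = (X + (10 + X²))*(-15 + X) = (10 + X + X²)*(-15 + X) = (-15 + X)*(10 + X + X²))
f = -148 (f = 2 + (-150 + 0³ - 14*0² - 5*0) = 2 + (-150 + 0 - 14*0 + 0) = 2 + (-150 + 0 + 0 + 0) = 2 - 150 = -148)
w(S) = -139 + S² (w(S) = S² - 139 = -139 + S²)
1/w(f) = 1/(-139 + (-148)²) = 1/(-139 + 21904) = 1/21765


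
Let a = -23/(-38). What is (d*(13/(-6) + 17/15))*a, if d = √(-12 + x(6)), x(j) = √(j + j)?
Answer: -713*I*√(12 - 2*√3)/1140 ≈ -1.8273*I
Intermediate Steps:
x(j) = √2*√j (x(j) = √(2*j) = √2*√j)
d = √(-12 + 2*√3) (d = √(-12 + √2*√6) = √(-12 + 2*√3) ≈ 2.9216*I)
a = 23/38 (a = -23*(-1/38) = 23/38 ≈ 0.60526)
(d*(13/(-6) + 17/15))*a = (√(-12 + 2*√3)*(13/(-6) + 17/15))*(23/38) = (√(-12 + 2*√3)*(13*(-⅙) + 17*(1/15)))*(23/38) = (√(-12 + 2*√3)*(-13/6 + 17/15))*(23/38) = (√(-12 + 2*√3)*(-31/30))*(23/38) = -31*√(-12 + 2*√3)/30*(23/38) = -713*√(-12 + 2*√3)/1140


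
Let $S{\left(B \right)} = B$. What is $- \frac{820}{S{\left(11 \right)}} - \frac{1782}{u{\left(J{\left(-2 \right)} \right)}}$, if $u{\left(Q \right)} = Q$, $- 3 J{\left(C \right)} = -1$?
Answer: $- \frac{59626}{11} \approx -5420.5$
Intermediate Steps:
$J{\left(C \right)} = \frac{1}{3}$ ($J{\left(C \right)} = \left(- \frac{1}{3}\right) \left(-1\right) = \frac{1}{3}$)
$- \frac{820}{S{\left(11 \right)}} - \frac{1782}{u{\left(J{\left(-2 \right)} \right)}} = - \frac{820}{11} - 1782 \frac{1}{\frac{1}{3}} = \left(-820\right) \frac{1}{11} - 5346 = - \frac{820}{11} - 5346 = - \frac{59626}{11}$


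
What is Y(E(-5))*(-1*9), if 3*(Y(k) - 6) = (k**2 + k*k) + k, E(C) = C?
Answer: -189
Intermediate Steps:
Y(k) = 6 + k/3 + 2*k**2/3 (Y(k) = 6 + ((k**2 + k*k) + k)/3 = 6 + ((k**2 + k**2) + k)/3 = 6 + (2*k**2 + k)/3 = 6 + (k + 2*k**2)/3 = 6 + (k/3 + 2*k**2/3) = 6 + k/3 + 2*k**2/3)
Y(E(-5))*(-1*9) = (6 + (1/3)*(-5) + (2/3)*(-5)**2)*(-1*9) = (6 - 5/3 + (2/3)*25)*(-9) = (6 - 5/3 + 50/3)*(-9) = 21*(-9) = -189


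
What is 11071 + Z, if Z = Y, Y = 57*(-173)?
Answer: 1210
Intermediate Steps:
Y = -9861
Z = -9861
11071 + Z = 11071 - 9861 = 1210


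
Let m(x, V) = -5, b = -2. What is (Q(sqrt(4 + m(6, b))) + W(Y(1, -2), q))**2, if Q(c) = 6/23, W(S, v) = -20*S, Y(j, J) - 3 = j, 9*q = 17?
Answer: 3363556/529 ≈ 6358.3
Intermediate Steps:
q = 17/9 (q = (1/9)*17 = 17/9 ≈ 1.8889)
Y(j, J) = 3 + j
Q(c) = 6/23 (Q(c) = 6*(1/23) = 6/23)
(Q(sqrt(4 + m(6, b))) + W(Y(1, -2), q))**2 = (6/23 - 20*(3 + 1))**2 = (6/23 - 20*4)**2 = (6/23 - 80)**2 = (-1834/23)**2 = 3363556/529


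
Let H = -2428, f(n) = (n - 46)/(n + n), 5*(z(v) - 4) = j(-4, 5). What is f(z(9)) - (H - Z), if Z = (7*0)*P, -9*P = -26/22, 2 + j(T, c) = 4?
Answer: 26656/11 ≈ 2423.3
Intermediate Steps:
j(T, c) = 2 (j(T, c) = -2 + 4 = 2)
z(v) = 22/5 (z(v) = 4 + (⅕)*2 = 4 + ⅖ = 22/5)
f(n) = (-46 + n)/(2*n) (f(n) = (-46 + n)/((2*n)) = (-46 + n)*(1/(2*n)) = (-46 + n)/(2*n))
P = 13/99 (P = -(-26)/(9*22) = -⅑*(-13/11) = 13/99 ≈ 0.13131)
Z = 0 (Z = (7*0)*(13/99) = 0*(13/99) = 0)
f(z(9)) - (H - Z) = (-46 + 22/5)/(2*(22/5)) - (-2428 - 1*0) = (½)*(5/22)*(-208/5) - (-2428 + 0) = -52/11 - 1*(-2428) = -52/11 + 2428 = 26656/11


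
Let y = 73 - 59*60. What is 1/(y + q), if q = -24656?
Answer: -1/28123 ≈ -3.5558e-5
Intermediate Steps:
y = -3467 (y = 73 - 3540 = -3467)
1/(y + q) = 1/(-3467 - 24656) = 1/(-28123) = -1/28123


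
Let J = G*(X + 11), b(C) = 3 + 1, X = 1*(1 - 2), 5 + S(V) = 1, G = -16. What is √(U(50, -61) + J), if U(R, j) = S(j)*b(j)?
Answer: 4*I*√11 ≈ 13.266*I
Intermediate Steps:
S(V) = -4 (S(V) = -5 + 1 = -4)
X = -1 (X = 1*(-1) = -1)
b(C) = 4
U(R, j) = -16 (U(R, j) = -4*4 = -16)
J = -160 (J = -16*(-1 + 11) = -16*10 = -160)
√(U(50, -61) + J) = √(-16 - 160) = √(-176) = 4*I*√11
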